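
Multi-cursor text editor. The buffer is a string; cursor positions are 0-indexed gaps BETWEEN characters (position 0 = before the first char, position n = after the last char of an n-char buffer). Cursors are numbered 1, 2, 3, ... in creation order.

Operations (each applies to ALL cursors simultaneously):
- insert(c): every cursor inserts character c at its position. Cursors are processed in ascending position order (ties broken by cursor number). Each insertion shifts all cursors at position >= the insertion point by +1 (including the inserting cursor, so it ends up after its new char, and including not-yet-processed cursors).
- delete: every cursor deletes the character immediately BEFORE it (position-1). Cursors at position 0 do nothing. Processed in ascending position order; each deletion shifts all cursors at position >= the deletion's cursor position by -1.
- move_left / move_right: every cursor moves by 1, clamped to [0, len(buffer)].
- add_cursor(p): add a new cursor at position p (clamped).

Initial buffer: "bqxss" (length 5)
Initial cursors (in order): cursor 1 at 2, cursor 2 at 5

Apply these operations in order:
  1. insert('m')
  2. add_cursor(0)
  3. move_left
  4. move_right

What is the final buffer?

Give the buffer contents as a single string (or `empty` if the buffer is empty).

After op 1 (insert('m')): buffer="bqmxssm" (len 7), cursors c1@3 c2@7, authorship ..1...2
After op 2 (add_cursor(0)): buffer="bqmxssm" (len 7), cursors c3@0 c1@3 c2@7, authorship ..1...2
After op 3 (move_left): buffer="bqmxssm" (len 7), cursors c3@0 c1@2 c2@6, authorship ..1...2
After op 4 (move_right): buffer="bqmxssm" (len 7), cursors c3@1 c1@3 c2@7, authorship ..1...2

Answer: bqmxssm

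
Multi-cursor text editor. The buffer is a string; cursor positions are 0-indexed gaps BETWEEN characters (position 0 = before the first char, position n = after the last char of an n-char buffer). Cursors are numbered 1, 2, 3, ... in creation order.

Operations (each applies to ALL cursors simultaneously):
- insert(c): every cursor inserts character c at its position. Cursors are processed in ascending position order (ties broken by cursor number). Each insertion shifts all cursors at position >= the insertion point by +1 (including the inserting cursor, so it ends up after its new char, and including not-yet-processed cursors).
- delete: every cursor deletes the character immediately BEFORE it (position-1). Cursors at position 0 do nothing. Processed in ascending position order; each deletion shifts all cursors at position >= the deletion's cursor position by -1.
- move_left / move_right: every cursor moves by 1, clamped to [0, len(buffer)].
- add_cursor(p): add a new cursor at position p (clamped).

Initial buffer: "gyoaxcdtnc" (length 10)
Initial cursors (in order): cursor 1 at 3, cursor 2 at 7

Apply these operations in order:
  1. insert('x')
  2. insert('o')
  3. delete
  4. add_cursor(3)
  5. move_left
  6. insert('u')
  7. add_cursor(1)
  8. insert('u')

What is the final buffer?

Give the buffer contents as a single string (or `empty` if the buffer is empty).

Answer: guyuuouuxaxcduuxtnc

Derivation:
After op 1 (insert('x')): buffer="gyoxaxcdxtnc" (len 12), cursors c1@4 c2@9, authorship ...1....2...
After op 2 (insert('o')): buffer="gyoxoaxcdxotnc" (len 14), cursors c1@5 c2@11, authorship ...11....22...
After op 3 (delete): buffer="gyoxaxcdxtnc" (len 12), cursors c1@4 c2@9, authorship ...1....2...
After op 4 (add_cursor(3)): buffer="gyoxaxcdxtnc" (len 12), cursors c3@3 c1@4 c2@9, authorship ...1....2...
After op 5 (move_left): buffer="gyoxaxcdxtnc" (len 12), cursors c3@2 c1@3 c2@8, authorship ...1....2...
After op 6 (insert('u')): buffer="gyuouxaxcduxtnc" (len 15), cursors c3@3 c1@5 c2@11, authorship ..3.11....22...
After op 7 (add_cursor(1)): buffer="gyuouxaxcduxtnc" (len 15), cursors c4@1 c3@3 c1@5 c2@11, authorship ..3.11....22...
After op 8 (insert('u')): buffer="guyuuouuxaxcduuxtnc" (len 19), cursors c4@2 c3@5 c1@8 c2@15, authorship .4.33.111....222...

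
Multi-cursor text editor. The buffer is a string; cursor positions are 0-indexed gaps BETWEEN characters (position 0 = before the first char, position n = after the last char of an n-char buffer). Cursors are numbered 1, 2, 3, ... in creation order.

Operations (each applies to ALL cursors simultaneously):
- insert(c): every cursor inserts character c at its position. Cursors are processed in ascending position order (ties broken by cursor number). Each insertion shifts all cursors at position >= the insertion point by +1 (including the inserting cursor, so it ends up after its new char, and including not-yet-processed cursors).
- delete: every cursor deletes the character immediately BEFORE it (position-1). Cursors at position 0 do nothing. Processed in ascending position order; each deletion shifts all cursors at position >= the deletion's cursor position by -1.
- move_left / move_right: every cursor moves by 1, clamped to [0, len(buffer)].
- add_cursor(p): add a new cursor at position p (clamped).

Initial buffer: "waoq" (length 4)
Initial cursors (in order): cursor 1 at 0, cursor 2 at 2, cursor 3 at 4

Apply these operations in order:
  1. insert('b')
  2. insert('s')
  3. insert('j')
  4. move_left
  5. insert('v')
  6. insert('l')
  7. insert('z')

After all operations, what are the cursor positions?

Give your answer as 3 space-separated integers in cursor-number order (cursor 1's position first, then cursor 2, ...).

Answer: 5 13 21

Derivation:
After op 1 (insert('b')): buffer="bwaboqb" (len 7), cursors c1@1 c2@4 c3@7, authorship 1..2..3
After op 2 (insert('s')): buffer="bswabsoqbs" (len 10), cursors c1@2 c2@6 c3@10, authorship 11..22..33
After op 3 (insert('j')): buffer="bsjwabsjoqbsj" (len 13), cursors c1@3 c2@8 c3@13, authorship 111..222..333
After op 4 (move_left): buffer="bsjwabsjoqbsj" (len 13), cursors c1@2 c2@7 c3@12, authorship 111..222..333
After op 5 (insert('v')): buffer="bsvjwabsvjoqbsvj" (len 16), cursors c1@3 c2@9 c3@15, authorship 1111..2222..3333
After op 6 (insert('l')): buffer="bsvljwabsvljoqbsvlj" (len 19), cursors c1@4 c2@11 c3@18, authorship 11111..22222..33333
After op 7 (insert('z')): buffer="bsvlzjwabsvlzjoqbsvlzj" (len 22), cursors c1@5 c2@13 c3@21, authorship 111111..222222..333333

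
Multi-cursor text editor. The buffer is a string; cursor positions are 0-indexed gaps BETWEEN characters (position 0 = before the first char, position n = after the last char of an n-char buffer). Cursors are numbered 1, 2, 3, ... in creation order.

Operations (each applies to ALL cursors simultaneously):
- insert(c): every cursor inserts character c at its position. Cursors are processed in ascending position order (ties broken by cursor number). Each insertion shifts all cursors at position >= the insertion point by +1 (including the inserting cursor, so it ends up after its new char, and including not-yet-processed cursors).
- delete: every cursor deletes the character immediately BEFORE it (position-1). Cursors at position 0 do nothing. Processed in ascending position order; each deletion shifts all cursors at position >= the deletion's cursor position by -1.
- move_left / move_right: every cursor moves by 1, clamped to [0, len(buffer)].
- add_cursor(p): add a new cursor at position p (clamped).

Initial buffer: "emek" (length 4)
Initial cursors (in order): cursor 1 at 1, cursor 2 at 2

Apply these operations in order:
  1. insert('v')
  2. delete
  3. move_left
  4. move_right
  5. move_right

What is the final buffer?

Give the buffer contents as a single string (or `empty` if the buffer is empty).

Answer: emek

Derivation:
After op 1 (insert('v')): buffer="evmvek" (len 6), cursors c1@2 c2@4, authorship .1.2..
After op 2 (delete): buffer="emek" (len 4), cursors c1@1 c2@2, authorship ....
After op 3 (move_left): buffer="emek" (len 4), cursors c1@0 c2@1, authorship ....
After op 4 (move_right): buffer="emek" (len 4), cursors c1@1 c2@2, authorship ....
After op 5 (move_right): buffer="emek" (len 4), cursors c1@2 c2@3, authorship ....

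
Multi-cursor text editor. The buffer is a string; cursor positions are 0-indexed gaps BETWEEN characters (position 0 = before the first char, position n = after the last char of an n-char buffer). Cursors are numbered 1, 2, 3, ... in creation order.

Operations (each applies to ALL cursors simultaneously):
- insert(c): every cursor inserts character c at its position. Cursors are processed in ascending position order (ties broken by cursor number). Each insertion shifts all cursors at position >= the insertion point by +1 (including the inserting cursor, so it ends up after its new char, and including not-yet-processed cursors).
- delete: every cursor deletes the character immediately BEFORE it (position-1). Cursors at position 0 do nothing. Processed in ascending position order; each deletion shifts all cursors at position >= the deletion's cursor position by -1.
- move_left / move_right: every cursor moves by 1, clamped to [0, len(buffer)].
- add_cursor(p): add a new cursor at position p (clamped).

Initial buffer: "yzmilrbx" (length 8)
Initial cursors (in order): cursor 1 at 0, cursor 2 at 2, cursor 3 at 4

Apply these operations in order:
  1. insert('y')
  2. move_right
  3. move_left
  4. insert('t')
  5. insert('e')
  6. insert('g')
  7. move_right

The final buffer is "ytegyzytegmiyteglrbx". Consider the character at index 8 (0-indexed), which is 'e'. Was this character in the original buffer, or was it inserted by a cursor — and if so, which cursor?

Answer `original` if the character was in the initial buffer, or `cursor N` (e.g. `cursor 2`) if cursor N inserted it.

After op 1 (insert('y')): buffer="yyzymiylrbx" (len 11), cursors c1@1 c2@4 c3@7, authorship 1..2..3....
After op 2 (move_right): buffer="yyzymiylrbx" (len 11), cursors c1@2 c2@5 c3@8, authorship 1..2..3....
After op 3 (move_left): buffer="yyzymiylrbx" (len 11), cursors c1@1 c2@4 c3@7, authorship 1..2..3....
After op 4 (insert('t')): buffer="ytyzytmiytlrbx" (len 14), cursors c1@2 c2@6 c3@10, authorship 11..22..33....
After op 5 (insert('e')): buffer="yteyzytemiytelrbx" (len 17), cursors c1@3 c2@8 c3@13, authorship 111..222..333....
After op 6 (insert('g')): buffer="ytegyzytegmiyteglrbx" (len 20), cursors c1@4 c2@10 c3@16, authorship 1111..2222..3333....
After op 7 (move_right): buffer="ytegyzytegmiyteglrbx" (len 20), cursors c1@5 c2@11 c3@17, authorship 1111..2222..3333....
Authorship (.=original, N=cursor N): 1 1 1 1 . . 2 2 2 2 . . 3 3 3 3 . . . .
Index 8: author = 2

Answer: cursor 2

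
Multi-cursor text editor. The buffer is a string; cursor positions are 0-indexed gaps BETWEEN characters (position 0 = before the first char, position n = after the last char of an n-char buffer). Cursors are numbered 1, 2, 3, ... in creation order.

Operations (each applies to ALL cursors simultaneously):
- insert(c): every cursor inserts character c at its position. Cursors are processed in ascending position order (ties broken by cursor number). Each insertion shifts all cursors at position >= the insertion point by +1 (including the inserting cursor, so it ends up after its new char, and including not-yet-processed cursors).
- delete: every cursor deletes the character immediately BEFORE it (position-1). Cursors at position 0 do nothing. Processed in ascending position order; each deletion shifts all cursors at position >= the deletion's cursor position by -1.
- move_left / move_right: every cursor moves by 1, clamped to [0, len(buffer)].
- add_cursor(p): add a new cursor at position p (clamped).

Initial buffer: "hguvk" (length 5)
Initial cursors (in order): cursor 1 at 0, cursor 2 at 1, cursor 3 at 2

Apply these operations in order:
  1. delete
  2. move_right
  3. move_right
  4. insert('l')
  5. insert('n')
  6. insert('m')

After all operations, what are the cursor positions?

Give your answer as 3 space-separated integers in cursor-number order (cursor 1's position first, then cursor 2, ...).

After op 1 (delete): buffer="uvk" (len 3), cursors c1@0 c2@0 c3@0, authorship ...
After op 2 (move_right): buffer="uvk" (len 3), cursors c1@1 c2@1 c3@1, authorship ...
After op 3 (move_right): buffer="uvk" (len 3), cursors c1@2 c2@2 c3@2, authorship ...
After op 4 (insert('l')): buffer="uvlllk" (len 6), cursors c1@5 c2@5 c3@5, authorship ..123.
After op 5 (insert('n')): buffer="uvlllnnnk" (len 9), cursors c1@8 c2@8 c3@8, authorship ..123123.
After op 6 (insert('m')): buffer="uvlllnnnmmmk" (len 12), cursors c1@11 c2@11 c3@11, authorship ..123123123.

Answer: 11 11 11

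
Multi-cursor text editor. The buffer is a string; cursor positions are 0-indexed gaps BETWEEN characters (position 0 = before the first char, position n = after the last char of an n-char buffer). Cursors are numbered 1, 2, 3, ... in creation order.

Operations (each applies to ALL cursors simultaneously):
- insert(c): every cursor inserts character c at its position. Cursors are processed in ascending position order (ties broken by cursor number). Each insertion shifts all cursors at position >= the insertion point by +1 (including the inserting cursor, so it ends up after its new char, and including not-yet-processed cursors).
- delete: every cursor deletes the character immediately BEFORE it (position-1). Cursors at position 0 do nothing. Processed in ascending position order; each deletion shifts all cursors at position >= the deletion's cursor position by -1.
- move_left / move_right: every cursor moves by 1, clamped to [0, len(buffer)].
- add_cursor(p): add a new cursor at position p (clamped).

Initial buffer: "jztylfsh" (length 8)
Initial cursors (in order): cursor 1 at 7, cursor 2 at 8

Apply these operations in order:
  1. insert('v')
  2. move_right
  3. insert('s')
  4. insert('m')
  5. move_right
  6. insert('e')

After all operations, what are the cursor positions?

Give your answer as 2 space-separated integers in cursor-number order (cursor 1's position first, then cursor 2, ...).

After op 1 (insert('v')): buffer="jztylfsvhv" (len 10), cursors c1@8 c2@10, authorship .......1.2
After op 2 (move_right): buffer="jztylfsvhv" (len 10), cursors c1@9 c2@10, authorship .......1.2
After op 3 (insert('s')): buffer="jztylfsvhsvs" (len 12), cursors c1@10 c2@12, authorship .......1.122
After op 4 (insert('m')): buffer="jztylfsvhsmvsm" (len 14), cursors c1@11 c2@14, authorship .......1.11222
After op 5 (move_right): buffer="jztylfsvhsmvsm" (len 14), cursors c1@12 c2@14, authorship .......1.11222
After op 6 (insert('e')): buffer="jztylfsvhsmvesme" (len 16), cursors c1@13 c2@16, authorship .......1.1121222

Answer: 13 16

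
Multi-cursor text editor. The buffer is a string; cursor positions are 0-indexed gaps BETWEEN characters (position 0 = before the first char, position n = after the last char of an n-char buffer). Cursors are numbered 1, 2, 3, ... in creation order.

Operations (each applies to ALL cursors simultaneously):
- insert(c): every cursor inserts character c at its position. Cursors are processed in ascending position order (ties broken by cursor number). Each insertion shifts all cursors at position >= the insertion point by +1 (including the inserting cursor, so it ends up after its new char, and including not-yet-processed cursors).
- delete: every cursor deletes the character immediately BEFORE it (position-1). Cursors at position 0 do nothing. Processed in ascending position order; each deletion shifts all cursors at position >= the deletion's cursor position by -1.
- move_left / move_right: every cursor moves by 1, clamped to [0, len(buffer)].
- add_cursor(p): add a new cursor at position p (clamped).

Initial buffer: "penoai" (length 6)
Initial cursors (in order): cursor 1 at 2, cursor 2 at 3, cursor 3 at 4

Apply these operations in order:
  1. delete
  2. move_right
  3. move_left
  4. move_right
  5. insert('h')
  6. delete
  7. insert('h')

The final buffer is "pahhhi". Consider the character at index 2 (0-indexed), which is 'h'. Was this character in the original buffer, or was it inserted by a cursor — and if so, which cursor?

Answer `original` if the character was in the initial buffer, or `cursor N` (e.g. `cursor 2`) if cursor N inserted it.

After op 1 (delete): buffer="pai" (len 3), cursors c1@1 c2@1 c3@1, authorship ...
After op 2 (move_right): buffer="pai" (len 3), cursors c1@2 c2@2 c3@2, authorship ...
After op 3 (move_left): buffer="pai" (len 3), cursors c1@1 c2@1 c3@1, authorship ...
After op 4 (move_right): buffer="pai" (len 3), cursors c1@2 c2@2 c3@2, authorship ...
After op 5 (insert('h')): buffer="pahhhi" (len 6), cursors c1@5 c2@5 c3@5, authorship ..123.
After op 6 (delete): buffer="pai" (len 3), cursors c1@2 c2@2 c3@2, authorship ...
After op 7 (insert('h')): buffer="pahhhi" (len 6), cursors c1@5 c2@5 c3@5, authorship ..123.
Authorship (.=original, N=cursor N): . . 1 2 3 .
Index 2: author = 1

Answer: cursor 1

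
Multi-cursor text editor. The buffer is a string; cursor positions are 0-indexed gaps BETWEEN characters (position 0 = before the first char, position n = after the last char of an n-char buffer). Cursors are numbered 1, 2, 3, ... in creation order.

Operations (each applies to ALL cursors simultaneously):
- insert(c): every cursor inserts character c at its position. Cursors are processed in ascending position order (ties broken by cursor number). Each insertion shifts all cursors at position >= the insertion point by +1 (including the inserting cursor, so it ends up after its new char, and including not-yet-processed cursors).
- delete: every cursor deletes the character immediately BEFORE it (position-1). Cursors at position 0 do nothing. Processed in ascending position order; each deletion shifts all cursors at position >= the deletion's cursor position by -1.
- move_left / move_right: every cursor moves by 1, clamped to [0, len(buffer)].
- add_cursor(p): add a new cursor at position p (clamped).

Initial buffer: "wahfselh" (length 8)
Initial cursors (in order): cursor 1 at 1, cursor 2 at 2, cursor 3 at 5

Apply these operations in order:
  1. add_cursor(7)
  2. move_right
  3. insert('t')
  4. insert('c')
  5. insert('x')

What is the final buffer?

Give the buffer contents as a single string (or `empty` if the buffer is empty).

After op 1 (add_cursor(7)): buffer="wahfselh" (len 8), cursors c1@1 c2@2 c3@5 c4@7, authorship ........
After op 2 (move_right): buffer="wahfselh" (len 8), cursors c1@2 c2@3 c3@6 c4@8, authorship ........
After op 3 (insert('t')): buffer="wathtfsetlht" (len 12), cursors c1@3 c2@5 c3@9 c4@12, authorship ..1.2...3..4
After op 4 (insert('c')): buffer="watchtcfsetclhtc" (len 16), cursors c1@4 c2@7 c3@12 c4@16, authorship ..11.22...33..44
After op 5 (insert('x')): buffer="watcxhtcxfsetcxlhtcx" (len 20), cursors c1@5 c2@9 c3@15 c4@20, authorship ..111.222...333..444

Answer: watcxhtcxfsetcxlhtcx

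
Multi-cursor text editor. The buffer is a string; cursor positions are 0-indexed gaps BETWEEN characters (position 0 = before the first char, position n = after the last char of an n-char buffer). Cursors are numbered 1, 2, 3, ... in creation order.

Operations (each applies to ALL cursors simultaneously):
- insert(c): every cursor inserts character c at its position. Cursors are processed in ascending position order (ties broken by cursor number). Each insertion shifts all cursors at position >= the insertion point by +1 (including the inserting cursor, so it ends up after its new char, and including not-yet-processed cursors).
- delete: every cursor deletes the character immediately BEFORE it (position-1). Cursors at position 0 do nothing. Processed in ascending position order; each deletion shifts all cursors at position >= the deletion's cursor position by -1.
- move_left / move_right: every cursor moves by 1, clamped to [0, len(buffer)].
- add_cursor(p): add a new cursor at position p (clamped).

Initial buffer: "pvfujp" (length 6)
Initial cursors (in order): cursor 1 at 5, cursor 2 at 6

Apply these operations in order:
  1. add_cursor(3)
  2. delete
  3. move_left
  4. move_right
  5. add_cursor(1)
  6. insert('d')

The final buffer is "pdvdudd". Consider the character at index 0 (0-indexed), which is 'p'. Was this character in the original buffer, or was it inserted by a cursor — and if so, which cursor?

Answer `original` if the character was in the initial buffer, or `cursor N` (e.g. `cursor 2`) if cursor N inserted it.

After op 1 (add_cursor(3)): buffer="pvfujp" (len 6), cursors c3@3 c1@5 c2@6, authorship ......
After op 2 (delete): buffer="pvu" (len 3), cursors c3@2 c1@3 c2@3, authorship ...
After op 3 (move_left): buffer="pvu" (len 3), cursors c3@1 c1@2 c2@2, authorship ...
After op 4 (move_right): buffer="pvu" (len 3), cursors c3@2 c1@3 c2@3, authorship ...
After op 5 (add_cursor(1)): buffer="pvu" (len 3), cursors c4@1 c3@2 c1@3 c2@3, authorship ...
After op 6 (insert('d')): buffer="pdvdudd" (len 7), cursors c4@2 c3@4 c1@7 c2@7, authorship .4.3.12
Authorship (.=original, N=cursor N): . 4 . 3 . 1 2
Index 0: author = original

Answer: original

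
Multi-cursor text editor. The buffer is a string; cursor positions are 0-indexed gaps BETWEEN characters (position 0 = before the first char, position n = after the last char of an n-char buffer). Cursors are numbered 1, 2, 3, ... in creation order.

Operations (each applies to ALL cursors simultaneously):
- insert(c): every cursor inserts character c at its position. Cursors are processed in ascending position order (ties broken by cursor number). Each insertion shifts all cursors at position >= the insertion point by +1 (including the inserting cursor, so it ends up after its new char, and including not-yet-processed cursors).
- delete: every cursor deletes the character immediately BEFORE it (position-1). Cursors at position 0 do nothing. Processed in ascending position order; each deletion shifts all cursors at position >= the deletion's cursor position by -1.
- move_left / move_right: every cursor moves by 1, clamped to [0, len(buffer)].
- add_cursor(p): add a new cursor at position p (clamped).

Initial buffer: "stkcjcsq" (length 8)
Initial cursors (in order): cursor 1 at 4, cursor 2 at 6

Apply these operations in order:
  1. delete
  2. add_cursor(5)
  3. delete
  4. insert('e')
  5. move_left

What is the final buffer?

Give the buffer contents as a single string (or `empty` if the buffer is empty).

Answer: steeeq

Derivation:
After op 1 (delete): buffer="stkjsq" (len 6), cursors c1@3 c2@4, authorship ......
After op 2 (add_cursor(5)): buffer="stkjsq" (len 6), cursors c1@3 c2@4 c3@5, authorship ......
After op 3 (delete): buffer="stq" (len 3), cursors c1@2 c2@2 c3@2, authorship ...
After op 4 (insert('e')): buffer="steeeq" (len 6), cursors c1@5 c2@5 c3@5, authorship ..123.
After op 5 (move_left): buffer="steeeq" (len 6), cursors c1@4 c2@4 c3@4, authorship ..123.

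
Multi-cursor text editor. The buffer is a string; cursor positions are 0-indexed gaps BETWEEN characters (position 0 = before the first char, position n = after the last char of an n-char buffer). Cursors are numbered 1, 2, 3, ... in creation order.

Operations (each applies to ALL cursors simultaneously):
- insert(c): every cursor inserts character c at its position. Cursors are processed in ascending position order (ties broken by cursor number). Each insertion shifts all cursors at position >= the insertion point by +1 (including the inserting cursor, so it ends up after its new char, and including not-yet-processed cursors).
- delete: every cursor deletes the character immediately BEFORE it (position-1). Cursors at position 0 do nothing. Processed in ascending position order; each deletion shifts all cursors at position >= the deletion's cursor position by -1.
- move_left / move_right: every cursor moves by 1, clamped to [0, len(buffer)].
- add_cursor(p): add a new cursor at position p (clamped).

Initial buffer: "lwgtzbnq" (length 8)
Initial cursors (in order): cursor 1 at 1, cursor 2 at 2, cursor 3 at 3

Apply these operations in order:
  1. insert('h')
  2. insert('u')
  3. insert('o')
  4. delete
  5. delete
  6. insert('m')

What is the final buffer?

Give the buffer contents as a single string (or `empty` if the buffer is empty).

After op 1 (insert('h')): buffer="lhwhghtzbnq" (len 11), cursors c1@2 c2@4 c3@6, authorship .1.2.3.....
After op 2 (insert('u')): buffer="lhuwhughutzbnq" (len 14), cursors c1@3 c2@6 c3@9, authorship .11.22.33.....
After op 3 (insert('o')): buffer="lhuowhuoghuotzbnq" (len 17), cursors c1@4 c2@8 c3@12, authorship .111.222.333.....
After op 4 (delete): buffer="lhuwhughutzbnq" (len 14), cursors c1@3 c2@6 c3@9, authorship .11.22.33.....
After op 5 (delete): buffer="lhwhghtzbnq" (len 11), cursors c1@2 c2@4 c3@6, authorship .1.2.3.....
After op 6 (insert('m')): buffer="lhmwhmghmtzbnq" (len 14), cursors c1@3 c2@6 c3@9, authorship .11.22.33.....

Answer: lhmwhmghmtzbnq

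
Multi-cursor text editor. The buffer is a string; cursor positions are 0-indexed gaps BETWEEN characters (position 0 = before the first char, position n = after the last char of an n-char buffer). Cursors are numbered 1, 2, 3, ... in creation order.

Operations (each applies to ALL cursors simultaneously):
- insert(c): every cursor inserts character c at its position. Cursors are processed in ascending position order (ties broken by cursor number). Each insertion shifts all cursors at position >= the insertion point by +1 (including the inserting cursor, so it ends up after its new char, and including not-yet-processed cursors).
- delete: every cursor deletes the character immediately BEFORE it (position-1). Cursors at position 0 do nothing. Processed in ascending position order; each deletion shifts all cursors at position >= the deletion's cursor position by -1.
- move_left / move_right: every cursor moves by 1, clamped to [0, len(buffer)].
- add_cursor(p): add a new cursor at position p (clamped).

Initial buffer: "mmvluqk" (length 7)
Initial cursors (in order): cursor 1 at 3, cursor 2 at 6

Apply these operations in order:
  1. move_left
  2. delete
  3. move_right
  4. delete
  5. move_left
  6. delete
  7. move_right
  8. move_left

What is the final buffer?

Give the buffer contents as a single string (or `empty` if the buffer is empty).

Answer: lk

Derivation:
After op 1 (move_left): buffer="mmvluqk" (len 7), cursors c1@2 c2@5, authorship .......
After op 2 (delete): buffer="mvlqk" (len 5), cursors c1@1 c2@3, authorship .....
After op 3 (move_right): buffer="mvlqk" (len 5), cursors c1@2 c2@4, authorship .....
After op 4 (delete): buffer="mlk" (len 3), cursors c1@1 c2@2, authorship ...
After op 5 (move_left): buffer="mlk" (len 3), cursors c1@0 c2@1, authorship ...
After op 6 (delete): buffer="lk" (len 2), cursors c1@0 c2@0, authorship ..
After op 7 (move_right): buffer="lk" (len 2), cursors c1@1 c2@1, authorship ..
After op 8 (move_left): buffer="lk" (len 2), cursors c1@0 c2@0, authorship ..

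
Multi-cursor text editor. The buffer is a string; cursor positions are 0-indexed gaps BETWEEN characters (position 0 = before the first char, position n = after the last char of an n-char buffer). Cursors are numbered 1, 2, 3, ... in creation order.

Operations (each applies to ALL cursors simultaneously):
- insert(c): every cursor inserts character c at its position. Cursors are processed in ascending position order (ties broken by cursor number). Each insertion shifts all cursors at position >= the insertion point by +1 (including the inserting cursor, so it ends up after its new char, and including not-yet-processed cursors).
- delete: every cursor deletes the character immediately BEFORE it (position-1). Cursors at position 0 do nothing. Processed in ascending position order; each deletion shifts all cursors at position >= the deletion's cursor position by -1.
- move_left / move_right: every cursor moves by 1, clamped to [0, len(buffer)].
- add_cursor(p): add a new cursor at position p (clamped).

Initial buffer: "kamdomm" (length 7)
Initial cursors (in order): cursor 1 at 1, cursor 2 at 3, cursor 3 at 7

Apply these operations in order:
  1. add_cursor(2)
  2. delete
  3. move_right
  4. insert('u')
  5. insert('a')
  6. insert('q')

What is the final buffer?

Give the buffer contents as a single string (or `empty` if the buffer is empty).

After op 1 (add_cursor(2)): buffer="kamdomm" (len 7), cursors c1@1 c4@2 c2@3 c3@7, authorship .......
After op 2 (delete): buffer="dom" (len 3), cursors c1@0 c2@0 c4@0 c3@3, authorship ...
After op 3 (move_right): buffer="dom" (len 3), cursors c1@1 c2@1 c4@1 c3@3, authorship ...
After op 4 (insert('u')): buffer="duuuomu" (len 7), cursors c1@4 c2@4 c4@4 c3@7, authorship .124..3
After op 5 (insert('a')): buffer="duuuaaaomua" (len 11), cursors c1@7 c2@7 c4@7 c3@11, authorship .124124..33
After op 6 (insert('q')): buffer="duuuaaaqqqomuaq" (len 15), cursors c1@10 c2@10 c4@10 c3@15, authorship .124124124..333

Answer: duuuaaaqqqomuaq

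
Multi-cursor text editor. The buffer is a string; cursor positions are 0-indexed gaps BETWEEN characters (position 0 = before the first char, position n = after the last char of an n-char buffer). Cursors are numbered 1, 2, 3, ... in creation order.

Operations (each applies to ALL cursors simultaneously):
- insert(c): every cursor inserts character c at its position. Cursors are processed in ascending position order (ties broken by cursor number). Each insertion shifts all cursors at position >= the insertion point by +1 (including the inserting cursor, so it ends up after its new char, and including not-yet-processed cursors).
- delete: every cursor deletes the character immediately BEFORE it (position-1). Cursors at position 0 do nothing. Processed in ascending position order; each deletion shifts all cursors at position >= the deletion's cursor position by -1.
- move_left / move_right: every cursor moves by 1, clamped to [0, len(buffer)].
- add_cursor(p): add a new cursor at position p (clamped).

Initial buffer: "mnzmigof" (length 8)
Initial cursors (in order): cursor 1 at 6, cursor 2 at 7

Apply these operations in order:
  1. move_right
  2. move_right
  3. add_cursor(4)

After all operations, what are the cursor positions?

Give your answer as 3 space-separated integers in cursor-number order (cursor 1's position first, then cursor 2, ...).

After op 1 (move_right): buffer="mnzmigof" (len 8), cursors c1@7 c2@8, authorship ........
After op 2 (move_right): buffer="mnzmigof" (len 8), cursors c1@8 c2@8, authorship ........
After op 3 (add_cursor(4)): buffer="mnzmigof" (len 8), cursors c3@4 c1@8 c2@8, authorship ........

Answer: 8 8 4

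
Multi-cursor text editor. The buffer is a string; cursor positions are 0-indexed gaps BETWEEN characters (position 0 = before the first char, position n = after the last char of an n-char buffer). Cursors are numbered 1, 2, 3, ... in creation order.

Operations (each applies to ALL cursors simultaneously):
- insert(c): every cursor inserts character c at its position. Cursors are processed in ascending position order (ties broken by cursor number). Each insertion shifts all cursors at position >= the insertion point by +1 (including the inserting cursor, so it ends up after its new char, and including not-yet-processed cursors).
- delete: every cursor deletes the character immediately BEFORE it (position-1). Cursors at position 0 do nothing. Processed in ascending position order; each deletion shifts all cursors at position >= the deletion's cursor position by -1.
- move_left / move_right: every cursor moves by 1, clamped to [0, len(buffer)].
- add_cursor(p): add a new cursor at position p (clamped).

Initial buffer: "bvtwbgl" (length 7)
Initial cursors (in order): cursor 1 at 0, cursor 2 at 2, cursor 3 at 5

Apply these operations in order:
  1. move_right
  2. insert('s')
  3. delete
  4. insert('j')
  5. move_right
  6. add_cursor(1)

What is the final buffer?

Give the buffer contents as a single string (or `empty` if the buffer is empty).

After op 1 (move_right): buffer="bvtwbgl" (len 7), cursors c1@1 c2@3 c3@6, authorship .......
After op 2 (insert('s')): buffer="bsvtswbgsl" (len 10), cursors c1@2 c2@5 c3@9, authorship .1..2...3.
After op 3 (delete): buffer="bvtwbgl" (len 7), cursors c1@1 c2@3 c3@6, authorship .......
After op 4 (insert('j')): buffer="bjvtjwbgjl" (len 10), cursors c1@2 c2@5 c3@9, authorship .1..2...3.
After op 5 (move_right): buffer="bjvtjwbgjl" (len 10), cursors c1@3 c2@6 c3@10, authorship .1..2...3.
After op 6 (add_cursor(1)): buffer="bjvtjwbgjl" (len 10), cursors c4@1 c1@3 c2@6 c3@10, authorship .1..2...3.

Answer: bjvtjwbgjl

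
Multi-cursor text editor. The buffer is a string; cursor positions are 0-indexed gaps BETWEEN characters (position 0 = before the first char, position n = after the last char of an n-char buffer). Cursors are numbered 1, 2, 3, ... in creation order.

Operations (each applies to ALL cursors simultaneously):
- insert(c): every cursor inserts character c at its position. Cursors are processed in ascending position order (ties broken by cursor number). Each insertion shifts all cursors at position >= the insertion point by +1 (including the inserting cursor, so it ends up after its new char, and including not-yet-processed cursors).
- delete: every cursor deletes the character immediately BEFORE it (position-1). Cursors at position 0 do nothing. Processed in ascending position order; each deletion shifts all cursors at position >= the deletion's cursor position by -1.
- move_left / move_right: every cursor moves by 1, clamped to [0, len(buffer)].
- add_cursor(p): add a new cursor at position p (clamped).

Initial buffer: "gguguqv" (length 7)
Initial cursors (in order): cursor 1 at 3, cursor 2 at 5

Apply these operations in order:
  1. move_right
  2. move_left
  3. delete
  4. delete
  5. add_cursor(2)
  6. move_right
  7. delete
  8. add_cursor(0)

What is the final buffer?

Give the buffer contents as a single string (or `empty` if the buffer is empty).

After op 1 (move_right): buffer="gguguqv" (len 7), cursors c1@4 c2@6, authorship .......
After op 2 (move_left): buffer="gguguqv" (len 7), cursors c1@3 c2@5, authorship .......
After op 3 (delete): buffer="gggqv" (len 5), cursors c1@2 c2@3, authorship .....
After op 4 (delete): buffer="gqv" (len 3), cursors c1@1 c2@1, authorship ...
After op 5 (add_cursor(2)): buffer="gqv" (len 3), cursors c1@1 c2@1 c3@2, authorship ...
After op 6 (move_right): buffer="gqv" (len 3), cursors c1@2 c2@2 c3@3, authorship ...
After op 7 (delete): buffer="" (len 0), cursors c1@0 c2@0 c3@0, authorship 
After op 8 (add_cursor(0)): buffer="" (len 0), cursors c1@0 c2@0 c3@0 c4@0, authorship 

Answer: empty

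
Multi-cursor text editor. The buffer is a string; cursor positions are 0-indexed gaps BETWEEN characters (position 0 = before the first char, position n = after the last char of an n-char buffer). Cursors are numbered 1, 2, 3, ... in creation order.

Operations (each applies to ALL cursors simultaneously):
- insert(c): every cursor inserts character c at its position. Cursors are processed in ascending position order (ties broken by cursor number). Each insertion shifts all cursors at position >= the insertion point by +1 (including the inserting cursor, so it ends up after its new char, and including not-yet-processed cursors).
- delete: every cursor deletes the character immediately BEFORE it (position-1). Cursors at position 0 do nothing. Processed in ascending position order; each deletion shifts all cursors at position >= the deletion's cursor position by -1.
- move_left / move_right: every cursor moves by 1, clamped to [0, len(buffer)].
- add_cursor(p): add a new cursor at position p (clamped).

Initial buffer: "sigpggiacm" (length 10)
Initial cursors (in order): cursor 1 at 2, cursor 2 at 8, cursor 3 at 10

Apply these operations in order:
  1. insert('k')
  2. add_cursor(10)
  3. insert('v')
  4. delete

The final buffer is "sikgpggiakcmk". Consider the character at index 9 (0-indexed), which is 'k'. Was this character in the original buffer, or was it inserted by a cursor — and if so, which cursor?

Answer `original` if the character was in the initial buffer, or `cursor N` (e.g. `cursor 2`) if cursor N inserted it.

Answer: cursor 2

Derivation:
After op 1 (insert('k')): buffer="sikgpggiakcmk" (len 13), cursors c1@3 c2@10 c3@13, authorship ..1......2..3
After op 2 (add_cursor(10)): buffer="sikgpggiakcmk" (len 13), cursors c1@3 c2@10 c4@10 c3@13, authorship ..1......2..3
After op 3 (insert('v')): buffer="sikvgpggiakvvcmkv" (len 17), cursors c1@4 c2@13 c4@13 c3@17, authorship ..11......224..33
After op 4 (delete): buffer="sikgpggiakcmk" (len 13), cursors c1@3 c2@10 c4@10 c3@13, authorship ..1......2..3
Authorship (.=original, N=cursor N): . . 1 . . . . . . 2 . . 3
Index 9: author = 2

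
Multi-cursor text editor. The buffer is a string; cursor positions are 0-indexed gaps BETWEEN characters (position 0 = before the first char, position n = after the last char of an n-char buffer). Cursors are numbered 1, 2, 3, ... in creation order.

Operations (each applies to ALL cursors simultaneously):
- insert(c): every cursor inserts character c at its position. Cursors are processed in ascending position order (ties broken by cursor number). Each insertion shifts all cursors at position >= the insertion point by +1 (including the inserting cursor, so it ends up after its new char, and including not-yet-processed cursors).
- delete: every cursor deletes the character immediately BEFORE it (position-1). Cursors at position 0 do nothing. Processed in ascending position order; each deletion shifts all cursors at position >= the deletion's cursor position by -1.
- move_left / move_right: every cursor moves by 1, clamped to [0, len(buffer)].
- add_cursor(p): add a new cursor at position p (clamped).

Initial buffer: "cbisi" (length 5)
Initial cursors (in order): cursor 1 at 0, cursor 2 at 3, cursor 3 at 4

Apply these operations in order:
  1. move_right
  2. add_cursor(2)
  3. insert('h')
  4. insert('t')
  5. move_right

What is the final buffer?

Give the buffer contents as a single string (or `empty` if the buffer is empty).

After op 1 (move_right): buffer="cbisi" (len 5), cursors c1@1 c2@4 c3@5, authorship .....
After op 2 (add_cursor(2)): buffer="cbisi" (len 5), cursors c1@1 c4@2 c2@4 c3@5, authorship .....
After op 3 (insert('h')): buffer="chbhishih" (len 9), cursors c1@2 c4@4 c2@7 c3@9, authorship .1.4..2.3
After op 4 (insert('t')): buffer="chtbhtishtiht" (len 13), cursors c1@3 c4@6 c2@10 c3@13, authorship .11.44..22.33
After op 5 (move_right): buffer="chtbhtishtiht" (len 13), cursors c1@4 c4@7 c2@11 c3@13, authorship .11.44..22.33

Answer: chtbhtishtiht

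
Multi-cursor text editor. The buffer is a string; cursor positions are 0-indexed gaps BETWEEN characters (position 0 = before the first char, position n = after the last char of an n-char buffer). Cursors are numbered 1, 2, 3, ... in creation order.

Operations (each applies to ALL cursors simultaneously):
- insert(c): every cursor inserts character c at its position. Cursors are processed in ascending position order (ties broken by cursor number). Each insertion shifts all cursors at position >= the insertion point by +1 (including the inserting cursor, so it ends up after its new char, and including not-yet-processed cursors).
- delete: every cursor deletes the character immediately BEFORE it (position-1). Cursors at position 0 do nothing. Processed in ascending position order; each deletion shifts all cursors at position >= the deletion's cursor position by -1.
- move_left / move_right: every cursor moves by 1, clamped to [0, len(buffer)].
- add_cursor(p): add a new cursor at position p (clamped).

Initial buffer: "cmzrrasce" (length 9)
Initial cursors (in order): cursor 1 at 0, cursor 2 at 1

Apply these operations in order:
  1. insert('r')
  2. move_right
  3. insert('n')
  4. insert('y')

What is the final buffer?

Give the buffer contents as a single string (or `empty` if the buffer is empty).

Answer: rcnyrmnyzrrasce

Derivation:
After op 1 (insert('r')): buffer="rcrmzrrasce" (len 11), cursors c1@1 c2@3, authorship 1.2........
After op 2 (move_right): buffer="rcrmzrrasce" (len 11), cursors c1@2 c2@4, authorship 1.2........
After op 3 (insert('n')): buffer="rcnrmnzrrasce" (len 13), cursors c1@3 c2@6, authorship 1.12.2.......
After op 4 (insert('y')): buffer="rcnyrmnyzrrasce" (len 15), cursors c1@4 c2@8, authorship 1.112.22.......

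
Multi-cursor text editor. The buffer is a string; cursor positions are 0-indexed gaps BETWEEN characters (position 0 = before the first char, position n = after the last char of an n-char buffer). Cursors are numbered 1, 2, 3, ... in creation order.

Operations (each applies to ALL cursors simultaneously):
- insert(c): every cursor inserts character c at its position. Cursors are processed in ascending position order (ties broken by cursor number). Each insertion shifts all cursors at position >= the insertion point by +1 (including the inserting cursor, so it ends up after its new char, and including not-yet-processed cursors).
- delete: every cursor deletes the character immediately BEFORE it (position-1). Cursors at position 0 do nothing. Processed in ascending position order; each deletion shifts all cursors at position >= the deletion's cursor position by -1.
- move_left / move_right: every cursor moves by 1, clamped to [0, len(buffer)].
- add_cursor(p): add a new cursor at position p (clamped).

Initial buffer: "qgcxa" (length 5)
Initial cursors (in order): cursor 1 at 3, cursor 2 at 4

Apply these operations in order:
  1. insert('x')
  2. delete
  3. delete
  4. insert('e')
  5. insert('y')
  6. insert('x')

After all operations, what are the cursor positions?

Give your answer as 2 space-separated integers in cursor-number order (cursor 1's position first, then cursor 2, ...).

After op 1 (insert('x')): buffer="qgcxxxa" (len 7), cursors c1@4 c2@6, authorship ...1.2.
After op 2 (delete): buffer="qgcxa" (len 5), cursors c1@3 c2@4, authorship .....
After op 3 (delete): buffer="qga" (len 3), cursors c1@2 c2@2, authorship ...
After op 4 (insert('e')): buffer="qgeea" (len 5), cursors c1@4 c2@4, authorship ..12.
After op 5 (insert('y')): buffer="qgeeyya" (len 7), cursors c1@6 c2@6, authorship ..1212.
After op 6 (insert('x')): buffer="qgeeyyxxa" (len 9), cursors c1@8 c2@8, authorship ..121212.

Answer: 8 8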